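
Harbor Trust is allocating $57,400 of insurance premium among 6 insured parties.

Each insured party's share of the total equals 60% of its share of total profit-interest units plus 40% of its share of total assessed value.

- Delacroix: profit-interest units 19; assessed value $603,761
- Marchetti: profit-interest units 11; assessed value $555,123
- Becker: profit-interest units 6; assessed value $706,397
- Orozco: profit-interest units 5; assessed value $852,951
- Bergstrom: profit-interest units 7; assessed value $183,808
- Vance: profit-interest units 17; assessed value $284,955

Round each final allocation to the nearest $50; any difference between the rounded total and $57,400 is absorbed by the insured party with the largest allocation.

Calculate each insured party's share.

Delacroix: $14,400 | Marchetti: $9,850 | Becker: $8,250 | Orozco: $8,800 | Bergstrom: $5,050 | Vance: $11,050

Profit-interest units total 65; assessed value total 3,186,995.
Composite weights (60% profit-interest units + 40% assessed value): Delacroix 0.2512; Marchetti 0.1712; Becker 0.1440; Orozco 0.1532; Bergstrom 0.0877; Vance 0.1927.
Unrounded shares: Delacroix 14,416.74; Marchetti 9,827.57; Becker 8,268.16; Orozco 8,794.13; Bergstrom 5,033.13; Vance 11,060.28.
Rounded to nearest $50: Delacroix $14,400; Marchetti $9,850; Becker $8,250; Orozco $8,800; Bergstrom $5,050; Vance $11,050. Sum = $57,400.
Rounded total matches; no reconciliation needed.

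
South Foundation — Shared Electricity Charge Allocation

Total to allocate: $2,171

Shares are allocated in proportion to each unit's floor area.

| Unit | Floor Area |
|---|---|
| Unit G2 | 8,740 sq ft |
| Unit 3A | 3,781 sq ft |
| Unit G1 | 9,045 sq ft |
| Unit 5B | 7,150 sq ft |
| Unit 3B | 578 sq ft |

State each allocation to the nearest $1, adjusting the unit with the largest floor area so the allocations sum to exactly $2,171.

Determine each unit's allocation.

Unit G2: $648 | Unit 3A: $280 | Unit G1: $670 | Unit 5B: $530 | Unit 3B: $43

Floor area total: 8,740 + 3,781 + 9,045 + 7,150 + 578 = 29,294.
Pro-rata amounts: Unit G2 647.73; Unit 3A 280.21; Unit G1 670.33; Unit 5B 529.89; Unit 3B 42.84.
Rounded to nearest $1: Unit G2 $648; Unit 3A $280; Unit G1 $670; Unit 5B $530; Unit 3B $43. Sum = $2,171.
No rounding difference to absorb.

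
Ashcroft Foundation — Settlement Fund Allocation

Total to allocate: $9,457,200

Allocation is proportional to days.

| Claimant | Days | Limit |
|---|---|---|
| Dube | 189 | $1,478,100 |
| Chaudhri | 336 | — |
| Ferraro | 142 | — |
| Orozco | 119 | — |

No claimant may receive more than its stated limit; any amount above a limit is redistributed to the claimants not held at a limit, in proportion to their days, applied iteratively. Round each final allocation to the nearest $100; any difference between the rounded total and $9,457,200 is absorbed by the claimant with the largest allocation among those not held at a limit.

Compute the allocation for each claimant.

Days total: 786.
Proportional shares (ignoring caps): Dube 2,274,059.54; Chaudhri 4,042,772.52; Ferraro 1,708,552.67; Orozco 1,431,815.27.
Capped: Dube ($1,478,100); residual $7,979,100 reallocated over remaining days 597.
Redistributed shares: Chaudhri 4,490,749.75 → $4,490,700; Ferraro 1,897,876.38 → $1,897,900; Orozco 1,590,473.87 → $1,590,500.

Dube: $1,478,100 · Chaudhri: $4,490,700 · Ferraro: $1,897,900 · Orozco: $1,590,500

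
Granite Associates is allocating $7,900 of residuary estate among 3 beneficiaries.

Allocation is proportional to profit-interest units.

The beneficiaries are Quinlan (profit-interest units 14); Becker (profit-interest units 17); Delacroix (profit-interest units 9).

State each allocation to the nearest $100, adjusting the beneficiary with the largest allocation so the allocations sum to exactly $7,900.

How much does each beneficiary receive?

Quinlan: $2,800 · Becker: $3,300 · Delacroix: $1,800

Sum of profit-interest units: 40.
Unrounded shares: Quinlan 14/40 × $7,900 = 2,765.00; Becker 17/40 × $7,900 = 3,357.50; Delacroix 9/40 × $7,900 = 1,777.50.
After rounding ($100): Quinlan $2,800; Becker $3,400; Delacroix $1,800. Sum = $8,000.
Difference $7,900 − $8,000 = −$100 applied to largest allocation (Becker): Becker becomes $3,300.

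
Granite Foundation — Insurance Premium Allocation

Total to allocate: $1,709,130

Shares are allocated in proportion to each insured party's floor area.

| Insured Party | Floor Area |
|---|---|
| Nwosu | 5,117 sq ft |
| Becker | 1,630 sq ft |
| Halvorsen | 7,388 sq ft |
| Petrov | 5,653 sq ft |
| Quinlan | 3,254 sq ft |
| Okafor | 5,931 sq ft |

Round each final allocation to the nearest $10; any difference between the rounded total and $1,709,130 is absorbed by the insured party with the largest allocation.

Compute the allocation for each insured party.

Total floor area = 28,973.
Pro-rata amounts: Nwosu 5,117/28,973 × $1,709,130 = 301,854.08; Becker 1,630/28,973 × $1,709,130 = 96,154.42; Halvorsen 7,388/28,973 × $1,709,130 = 435,821.37; Petrov 5,653/28,973 × $1,709,130 = 333,472.95; Quinlan 3,254/28,973 × $1,709,130 = 191,954.89; Okafor 5,931/28,973 × $1,709,130 = 349,872.30.
At nearest $10: Nwosu $301,850; Becker $96,150; Halvorsen $435,820; Petrov $333,470; Quinlan $191,950; Okafor $349,870. Sum = $1,709,110.
Difference $1,709,130 − $1,709,110 = +$20 applied to largest allocation (Halvorsen): Halvorsen becomes $435,840.

Nwosu: $301,850 | Becker: $96,150 | Halvorsen: $435,840 | Petrov: $333,470 | Quinlan: $191,950 | Okafor: $349,870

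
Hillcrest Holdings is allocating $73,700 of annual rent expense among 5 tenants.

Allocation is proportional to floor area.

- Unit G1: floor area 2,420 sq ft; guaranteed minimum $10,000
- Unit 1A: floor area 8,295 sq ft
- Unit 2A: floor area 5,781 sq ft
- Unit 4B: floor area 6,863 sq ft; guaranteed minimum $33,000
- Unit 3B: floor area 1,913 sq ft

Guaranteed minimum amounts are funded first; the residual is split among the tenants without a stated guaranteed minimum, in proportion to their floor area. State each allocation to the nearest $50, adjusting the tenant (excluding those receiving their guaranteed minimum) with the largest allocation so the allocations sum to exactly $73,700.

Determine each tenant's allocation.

Unit G1: $10,000 | Unit 1A: $15,950 | Unit 2A: $11,100 | Unit 4B: $33,000 | Unit 3B: $3,650

Minimums first: Unit G1 $10,000; Unit 4B $33,000. Residual $30,700.
Residual split over remaining floor area 15,989: Unit 1A 15,926.98 → $15,950; Unit 2A 11,099.92 → $11,100; Unit 3B 3,673.09 → $3,650.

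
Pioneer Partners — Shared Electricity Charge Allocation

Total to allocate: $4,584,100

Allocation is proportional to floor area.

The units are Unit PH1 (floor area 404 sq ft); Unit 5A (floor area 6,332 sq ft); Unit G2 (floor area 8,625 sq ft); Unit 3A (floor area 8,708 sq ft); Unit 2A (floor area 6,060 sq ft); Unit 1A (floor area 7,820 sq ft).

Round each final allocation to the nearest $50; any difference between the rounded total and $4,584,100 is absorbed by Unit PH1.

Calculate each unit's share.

Unit PH1: $48,750 · Unit 5A: $764,900 · Unit G2: $1,041,850 · Unit 3A: $1,051,900 · Unit 2A: $732,050 · Unit 1A: $944,650

Total floor area = 37,949.
Unrounded shares: Unit PH1 404/37,949 × $4,584,100 = 48,801.72; Unit 5A 6,332/37,949 × $4,584,100 = 764,882.37; Unit G2 8,625/37,949 × $4,584,100 = 1,041,868.36; Unit 3A 8,708/37,949 × $4,584,100 = 1,051,894.46; Unit 2A 6,060/37,949 × $4,584,100 = 732,025.77; Unit 1A 7,820/37,949 × $4,584,100 = 944,627.32.
Rounded to nearest $50: Unit PH1 $48,800; Unit 5A $764,900; Unit G2 $1,041,850; Unit 3A $1,051,900; Unit 2A $732,050; Unit 1A $944,650. Sum = $4,584,150.
Difference $4,584,100 − $4,584,150 = −$50 applied to Unit PH1: Unit PH1 becomes $48,750.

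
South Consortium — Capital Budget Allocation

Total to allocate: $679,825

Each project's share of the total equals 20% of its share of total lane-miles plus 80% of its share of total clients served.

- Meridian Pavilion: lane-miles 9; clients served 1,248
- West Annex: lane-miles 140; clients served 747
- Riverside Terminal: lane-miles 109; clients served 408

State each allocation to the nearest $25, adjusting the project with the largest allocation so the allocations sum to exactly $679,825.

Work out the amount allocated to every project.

Lane-miles total 258; clients served total 2,403.
Blended shares (20% lane-miles + 80% clients served): Meridian Pavilion 0.4225; West Annex 0.3572; Riverside Terminal 0.2203.
Pro-rata amounts: Meridian Pavilion 287,197.10; West Annex 242,844.55; Riverside Terminal 149,783.35.
Rounded to nearest $25: Meridian Pavilion $287,200; West Annex $242,850; Riverside Terminal $149,775. Sum = $679,825.
No rounding difference to absorb.

Meridian Pavilion: $287,200 | West Annex: $242,850 | Riverside Terminal: $149,775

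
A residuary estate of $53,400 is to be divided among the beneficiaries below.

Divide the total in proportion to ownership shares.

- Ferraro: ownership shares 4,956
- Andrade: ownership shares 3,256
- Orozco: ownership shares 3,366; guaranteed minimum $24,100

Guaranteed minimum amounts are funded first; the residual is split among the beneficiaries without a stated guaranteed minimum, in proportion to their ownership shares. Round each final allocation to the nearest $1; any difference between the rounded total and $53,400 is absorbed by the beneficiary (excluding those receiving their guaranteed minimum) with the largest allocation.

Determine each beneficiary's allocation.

Fund the minimums — Orozco $24,100. Balance $29,300.
Balance split over remaining ownership shares 8,212: Ferraro 17,682.76 → $17,683; Andrade 11,617.24 → $11,617.

Ferraro: $17,683; Andrade: $11,617; Orozco: $24,100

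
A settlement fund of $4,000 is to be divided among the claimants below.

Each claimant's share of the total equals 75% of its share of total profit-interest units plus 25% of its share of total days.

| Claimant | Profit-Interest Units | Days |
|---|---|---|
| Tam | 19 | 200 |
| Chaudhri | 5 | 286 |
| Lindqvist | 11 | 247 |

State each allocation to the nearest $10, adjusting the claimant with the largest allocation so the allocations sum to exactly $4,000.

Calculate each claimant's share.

Tam: $1,900 | Chaudhri: $820 | Lindqvist: $1,280

Profit-interest units total 35; days total 733.
Composite weights (75% profit-interest units + 25% days): Tam 0.4754; Chaudhri 0.2047; Lindqvist 0.3200.
Raw shares: Tam 1,901.42; Chaudhri 818.75; Lindqvist 1,279.83.
After rounding ($10): Tam $1,900; Chaudhri $820; Lindqvist $1,280. Sum = $4,000.
Rounded total matches; no reconciliation needed.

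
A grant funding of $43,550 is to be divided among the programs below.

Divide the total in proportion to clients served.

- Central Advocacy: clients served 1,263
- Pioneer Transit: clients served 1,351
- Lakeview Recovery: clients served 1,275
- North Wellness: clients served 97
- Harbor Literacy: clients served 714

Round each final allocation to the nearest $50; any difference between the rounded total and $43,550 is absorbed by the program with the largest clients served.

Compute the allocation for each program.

Sum of clients served: 1,263 + 1,351 + 1,275 + 97 + 714 = 4,700.
Proportional shares: Central Advocacy 11,702.90; Pioneer Transit 12,518.31; Lakeview Recovery 11,814.10; North Wellness 898.80; Harbor Literacy 6,615.89.
After rounding ($50): Central Advocacy $11,700; Pioneer Transit $12,500; Lakeview Recovery $11,800; North Wellness $900; Harbor Literacy $6,600. Sum = $43,500.
Difference $43,550 − $43,500 = +$50 applied to largest clients served (Pioneer Transit): Pioneer Transit becomes $12,550.

Central Advocacy: $11,700; Pioneer Transit: $12,550; Lakeview Recovery: $11,800; North Wellness: $900; Harbor Literacy: $6,600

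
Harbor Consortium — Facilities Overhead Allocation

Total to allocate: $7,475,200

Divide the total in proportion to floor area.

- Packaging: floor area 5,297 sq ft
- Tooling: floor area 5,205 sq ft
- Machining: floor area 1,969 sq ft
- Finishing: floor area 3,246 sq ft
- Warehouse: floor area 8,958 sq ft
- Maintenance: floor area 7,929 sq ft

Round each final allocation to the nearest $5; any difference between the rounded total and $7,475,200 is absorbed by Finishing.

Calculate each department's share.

Combined floor area = 32,604.
Unrounded shares: Packaging 5,297/32,604 × $7,475,200 = 1,214,456.34; Tooling 5,205/32,604 × $7,475,200 = 1,193,363.27; Machining 1,969/32,604 × $7,475,200 = 451,437.52; Finishing 3,246/32,604 × $7,475,200 = 744,218.48; Warehouse 8,958/32,604 × $7,475,200 = 2,053,822.89; Maintenance 7,929/32,604 × $7,475,200 = 1,817,901.51.
Rounded to nearest $5: Packaging $1,214,455; Tooling $1,193,365; Machining $451,440; Finishing $744,220; Warehouse $2,053,825; Maintenance $1,817,900. Sum = $7,475,205.
Difference $7,475,200 − $7,475,205 = −$5 applied to Finishing: Finishing becomes $744,215.

Packaging: $1,214,455; Tooling: $1,193,365; Machining: $451,440; Finishing: $744,215; Warehouse: $2,053,825; Maintenance: $1,817,900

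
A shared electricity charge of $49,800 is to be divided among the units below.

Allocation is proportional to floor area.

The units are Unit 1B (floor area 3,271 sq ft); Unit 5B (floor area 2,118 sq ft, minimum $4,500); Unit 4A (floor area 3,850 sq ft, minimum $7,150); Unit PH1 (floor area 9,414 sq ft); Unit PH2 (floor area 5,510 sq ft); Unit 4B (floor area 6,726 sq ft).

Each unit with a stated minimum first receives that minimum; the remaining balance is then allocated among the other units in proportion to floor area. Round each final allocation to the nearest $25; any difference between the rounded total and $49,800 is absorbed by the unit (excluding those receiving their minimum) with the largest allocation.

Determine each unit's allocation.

Minimums first: Unit 5B $4,500; Unit 4A $7,150. Balance $38,150.
Balance split over remaining floor area 24,921: Unit 1B 5,007.37 → $5,000; Unit PH1 14,411.30 → $14,400; Unit PH2 8,434.91 → $8,425; Unit 4B 10,296.41 → $10,300.
Rounding difference +$25 applied to Unit PH1 → $14,425.

Unit 1B: $5,000; Unit 5B: $4,500; Unit 4A: $7,150; Unit PH1: $14,425; Unit PH2: $8,425; Unit 4B: $10,300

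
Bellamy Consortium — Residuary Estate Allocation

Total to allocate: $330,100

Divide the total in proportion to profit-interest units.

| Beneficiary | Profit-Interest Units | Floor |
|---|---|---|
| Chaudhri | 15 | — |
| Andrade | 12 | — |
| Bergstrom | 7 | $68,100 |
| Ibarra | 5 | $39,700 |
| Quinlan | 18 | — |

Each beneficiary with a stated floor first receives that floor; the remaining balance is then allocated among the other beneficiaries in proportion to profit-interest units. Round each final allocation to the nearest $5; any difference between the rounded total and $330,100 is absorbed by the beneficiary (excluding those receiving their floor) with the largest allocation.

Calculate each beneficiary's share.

Chaudhri: $74,100 | Andrade: $59,280 | Bergstrom: $68,100 | Ibarra: $39,700 | Quinlan: $88,920

Guaranteed amounts: Bergstrom $68,100; Ibarra $39,700. Remaining pool $222,300.
Remaining pool split over remaining profit-interest units 45: Chaudhri 74,100.00 → $74,100; Andrade 59,280.00 → $59,280; Quinlan 88,920.00 → $88,920.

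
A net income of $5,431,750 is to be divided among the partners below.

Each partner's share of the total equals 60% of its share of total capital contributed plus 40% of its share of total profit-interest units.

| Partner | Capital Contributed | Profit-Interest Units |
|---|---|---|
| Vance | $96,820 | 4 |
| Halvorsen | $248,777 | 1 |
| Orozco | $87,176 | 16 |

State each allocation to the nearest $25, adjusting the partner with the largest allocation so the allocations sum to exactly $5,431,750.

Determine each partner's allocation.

Vance: $1,142,950 | Halvorsen: $1,976,900 | Orozco: $2,311,900

Capital contributed total 432,773; profit-interest units total 21.
Composite weights (60% capital contributed + 40% profit-interest units): Vance 0.2104; Halvorsen 0.3640; Orozco 0.4256.
Unrounded shares: Vance 1,142,962.47; Halvorsen 1,976,907.53; Orozco 2,311,880.00.
After rounding ($25): Vance $1,142,950; Halvorsen $1,976,900; Orozco $2,311,875. Sum = $5,431,725.
Difference $5,431,750 − $5,431,725 = +$25 applied to largest allocation (Orozco): Orozco becomes $2,311,900.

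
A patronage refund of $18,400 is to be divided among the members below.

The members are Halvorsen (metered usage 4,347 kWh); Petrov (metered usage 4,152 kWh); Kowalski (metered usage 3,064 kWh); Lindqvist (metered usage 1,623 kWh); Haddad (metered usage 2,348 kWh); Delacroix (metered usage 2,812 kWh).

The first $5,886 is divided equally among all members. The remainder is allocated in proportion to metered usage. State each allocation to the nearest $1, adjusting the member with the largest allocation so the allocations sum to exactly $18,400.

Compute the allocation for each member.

Halvorsen: $3,946 · Petrov: $3,813 · Kowalski: $3,071 · Lindqvist: $2,088 · Haddad: $2,583 · Delacroix: $2,899

$5,886 shared equally gives $981 per member.
Remainder $12,514 by metered usage (total 18,346): Halvorsen 2,965.13 → $2,965; Petrov 2,832.12 → $2,832; Kowalski 2,089.99 → $2,090; Lindqvist 1,107.07 → $1,107; Haddad 1,601.60 → $1,602; Delacroix 1,918.09 → $1,918.
Totals: Halvorsen $981 + $2,965 = $3,946; Petrov $981 + $2,832 = $3,813; Kowalski $981 + $2,090 = $3,071; Lindqvist $981 + $1,107 = $2,088; Haddad $981 + $1,602 = $2,583; Delacroix $981 + $1,918 = $2,899.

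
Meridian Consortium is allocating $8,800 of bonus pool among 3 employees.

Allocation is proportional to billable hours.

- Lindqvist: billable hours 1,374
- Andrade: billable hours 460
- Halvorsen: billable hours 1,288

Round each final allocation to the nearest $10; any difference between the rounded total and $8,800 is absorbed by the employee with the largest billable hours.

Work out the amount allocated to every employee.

Lindqvist: $3,870 | Andrade: $1,300 | Halvorsen: $3,630

Total billable hours = 1,374 + 460 + 1,288 = 3,122.
Unrounded shares: Lindqvist 3,872.90; Andrade 1,296.60; Halvorsen 3,630.49.
At nearest $10: Lindqvist $3,870; Andrade $1,300; Halvorsen $3,630. Sum = $8,800.
Sum already equals the total — no adjustment.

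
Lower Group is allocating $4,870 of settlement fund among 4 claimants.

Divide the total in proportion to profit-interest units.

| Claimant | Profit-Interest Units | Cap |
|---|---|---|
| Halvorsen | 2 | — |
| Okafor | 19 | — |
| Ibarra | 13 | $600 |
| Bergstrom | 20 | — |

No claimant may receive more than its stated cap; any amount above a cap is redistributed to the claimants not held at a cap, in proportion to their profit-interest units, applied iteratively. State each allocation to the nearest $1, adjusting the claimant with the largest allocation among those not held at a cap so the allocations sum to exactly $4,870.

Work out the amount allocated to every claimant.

Combined profit-interest units = 54.
Pro-rata shares before constraints: Halvorsen 180.37; Okafor 1,713.52; Ibarra 1,172.41; Bergstrom 1,803.70.
Capped: Ibarra ($600); remaining pool $4,270 reallocated over remaining profit-interest units 41.
Shares after redistribution: Halvorsen 208.29 → $208; Okafor 1,978.78 → $1,979; Bergstrom 2,082.93 → $2,083.

Halvorsen: $208 · Okafor: $1,979 · Ibarra: $600 · Bergstrom: $2,083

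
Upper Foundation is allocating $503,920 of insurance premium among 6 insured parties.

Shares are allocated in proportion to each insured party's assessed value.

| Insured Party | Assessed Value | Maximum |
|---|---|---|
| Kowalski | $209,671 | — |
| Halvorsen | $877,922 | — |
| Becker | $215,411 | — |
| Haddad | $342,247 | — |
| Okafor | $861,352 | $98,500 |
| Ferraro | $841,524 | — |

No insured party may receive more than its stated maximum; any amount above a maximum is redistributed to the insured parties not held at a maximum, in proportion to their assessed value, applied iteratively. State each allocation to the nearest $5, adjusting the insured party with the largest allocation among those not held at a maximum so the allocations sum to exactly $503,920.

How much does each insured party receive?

Combined assessed value = 3,348,127.
Pro-rata shares before constraints: Kowalski 31,557.17; Halvorsen 132,134.31; Becker 32,421.09; Haddad 51,510.92; Okafor 129,640.39; Ferraro 126,656.12.
Capped: Okafor ($98,500); remaining pool $405,420 reallocated over remaining assessed value 2,486,775.
Shares after redistribution: Kowalski 34,182.75 → $34,185; Halvorsen 143,128.00 → $143,130; Becker 35,118.55 → $35,120; Haddad 55,796.68 → $55,795; Ferraro 137,194.02 → $137,195.
Rounding difference −$5 applied to Halvorsen → $143,125.

Kowalski: $34,185 | Halvorsen: $143,125 | Becker: $35,120 | Haddad: $55,795 | Okafor: $98,500 | Ferraro: $137,195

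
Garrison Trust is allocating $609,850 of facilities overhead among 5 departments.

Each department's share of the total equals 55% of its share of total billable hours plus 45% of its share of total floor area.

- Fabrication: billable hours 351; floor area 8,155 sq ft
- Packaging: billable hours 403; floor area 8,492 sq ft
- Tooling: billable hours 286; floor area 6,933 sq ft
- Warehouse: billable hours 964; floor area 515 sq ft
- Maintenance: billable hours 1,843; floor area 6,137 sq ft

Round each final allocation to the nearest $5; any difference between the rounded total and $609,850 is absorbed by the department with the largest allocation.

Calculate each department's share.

Billable hours total 3,847; floor area total 30,232.
Composite weights (55% billable hours + 45% floor area): Fabrication 0.1716; Packaging 0.1840; Tooling 0.1441; Warehouse 0.1455; Maintenance 0.3548.
Pro-rata amounts: Fabrication 104,630.89; Packaging 112,223.87; Tooling 87,870.82; Warehouse 88,725.49; Maintenance 216,398.93.
At nearest $5: Fabrication $104,630; Packaging $112,225; Tooling $87,870; Warehouse $88,725; Maintenance $216,400. Sum = $609,850.
No rounding difference to absorb.

Fabrication: $104,630 | Packaging: $112,225 | Tooling: $87,870 | Warehouse: $88,725 | Maintenance: $216,400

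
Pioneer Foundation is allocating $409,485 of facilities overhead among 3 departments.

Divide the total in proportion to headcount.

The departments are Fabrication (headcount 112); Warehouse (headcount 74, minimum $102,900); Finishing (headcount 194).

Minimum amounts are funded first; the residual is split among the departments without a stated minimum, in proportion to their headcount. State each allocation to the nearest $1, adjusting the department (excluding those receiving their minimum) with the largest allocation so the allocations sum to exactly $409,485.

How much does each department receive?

Fabrication: $112,214; Warehouse: $102,900; Finishing: $194,371

Minimums first: Warehouse $102,900. Remaining pool $306,585.
Remaining pool split over remaining headcount 306: Fabrication 112,214.12 → $112,214; Finishing 194,370.88 → $194,371.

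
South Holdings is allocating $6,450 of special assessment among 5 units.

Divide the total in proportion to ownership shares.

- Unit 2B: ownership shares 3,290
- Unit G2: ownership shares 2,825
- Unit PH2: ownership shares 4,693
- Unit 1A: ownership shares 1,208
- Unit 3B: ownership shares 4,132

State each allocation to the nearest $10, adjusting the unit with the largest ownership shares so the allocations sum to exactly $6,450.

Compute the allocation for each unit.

Unit 2B: $1,310; Unit G2: $1,130; Unit PH2: $1,880; Unit 1A: $480; Unit 3B: $1,650

Sum of ownership shares: 16,148.
Proportional shares: Unit 2B 3,290/16,148 × $6,450 = 1,314.13; Unit G2 2,825/16,148 × $6,450 = 1,128.39; Unit PH2 4,693/16,148 × $6,450 = 1,874.53; Unit 1A 1,208/16,148 × $6,450 = 482.51; Unit 3B 4,132/16,148 × $6,450 = 1,650.45.
At nearest $10: Unit 2B $1,310; Unit G2 $1,130; Unit PH2 $1,870; Unit 1A $480; Unit 3B $1,650. Sum = $6,440.
Difference $6,450 − $6,440 = +$10 applied to largest ownership shares (Unit PH2): Unit PH2 becomes $1,880.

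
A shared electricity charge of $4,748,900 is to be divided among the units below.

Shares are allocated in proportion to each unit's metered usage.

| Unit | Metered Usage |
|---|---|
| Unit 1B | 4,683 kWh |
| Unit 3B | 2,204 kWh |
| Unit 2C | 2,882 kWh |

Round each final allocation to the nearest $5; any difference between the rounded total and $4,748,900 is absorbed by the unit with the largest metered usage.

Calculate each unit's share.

Total metered usage = 4,683 + 2,204 + 2,882 = 9,769.
Unrounded shares: Unit 1B 2,276,496.95; Unit 3B 1,071,407.06; Unit 2C 1,400,995.99.
At nearest $5: Unit 1B $2,276,495; Unit 3B $1,071,405; Unit 2C $1,400,995. Sum = $4,748,895.
Difference $4,748,900 − $4,748,895 = +$5 applied to largest metered usage (Unit 1B): Unit 1B becomes $2,276,500.

Unit 1B: $2,276,500 · Unit 3B: $1,071,405 · Unit 2C: $1,400,995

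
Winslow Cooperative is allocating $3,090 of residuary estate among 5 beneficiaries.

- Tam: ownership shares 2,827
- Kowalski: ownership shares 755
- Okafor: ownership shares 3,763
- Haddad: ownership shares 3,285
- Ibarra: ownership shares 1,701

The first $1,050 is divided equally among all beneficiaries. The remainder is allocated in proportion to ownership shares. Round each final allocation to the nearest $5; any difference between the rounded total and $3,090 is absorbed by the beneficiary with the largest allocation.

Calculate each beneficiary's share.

Tam: $680 | Kowalski: $335 | Okafor: $830 | Haddad: $755 | Ibarra: $490

$1,050 shared equally gives $210 per beneficiary.
Remainder $2,040 by ownership shares (total 12,331): Tam 467.69 → $470; Kowalski 124.90 → $125; Okafor 622.54 → $625; Haddad 543.46 → $545; Ibarra 281.41 → $280.
Rounding difference −$5 on remainder applied to Okafor.
Totals: Tam $210 + $470 = $680; Kowalski $210 + $125 = $335; Okafor $210 + $620 = $830; Haddad $210 + $545 = $755; Ibarra $210 + $280 = $490.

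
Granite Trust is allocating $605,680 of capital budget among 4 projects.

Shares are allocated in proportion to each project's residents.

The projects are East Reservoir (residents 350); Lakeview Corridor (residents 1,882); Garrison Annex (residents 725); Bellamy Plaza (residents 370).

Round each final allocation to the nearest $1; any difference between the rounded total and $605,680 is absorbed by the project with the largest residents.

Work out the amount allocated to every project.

Sum of residents: 3,327.
Raw shares: East Reservoir 350/3,327 × $605,680 = 63,717.46; Lakeview Corridor 1,882/3,327 × $605,680 = 342,617.90; Garrison Annex 725/3,327 × $605,680 = 131,986.17; Bellamy Plaza 370/3,327 × $605,680 = 67,358.46.
Rounded to nearest $1: East Reservoir $63,717; Lakeview Corridor $342,618; Garrison Annex $131,986; Bellamy Plaza $67,358. Sum = $605,679.
Difference $605,680 − $605,679 = +$1 applied to largest residents (Lakeview Corridor): Lakeview Corridor becomes $342,619.

East Reservoir: $63,717; Lakeview Corridor: $342,619; Garrison Annex: $131,986; Bellamy Plaza: $67,358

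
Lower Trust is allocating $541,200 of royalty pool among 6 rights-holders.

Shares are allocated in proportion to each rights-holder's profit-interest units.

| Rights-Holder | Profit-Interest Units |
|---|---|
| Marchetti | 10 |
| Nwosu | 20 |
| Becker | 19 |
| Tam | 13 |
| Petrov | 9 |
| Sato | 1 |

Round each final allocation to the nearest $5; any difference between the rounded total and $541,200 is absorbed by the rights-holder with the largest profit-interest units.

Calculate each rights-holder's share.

Marchetti: $75,165 · Nwosu: $150,340 · Becker: $142,815 · Tam: $97,715 · Petrov: $67,650 · Sato: $7,515

Profit-interest units total: 72.
Unrounded shares: Marchetti 10/72 × $541,200 = 75,166.67; Nwosu 20/72 × $541,200 = 150,333.33; Becker 19/72 × $541,200 = 142,816.67; Tam 13/72 × $541,200 = 97,716.67; Petrov 9/72 × $541,200 = 67,650.00; Sato 1/72 × $541,200 = 7,516.67.
After rounding ($5): Marchetti $75,165; Nwosu $150,335; Becker $142,815; Tam $97,715; Petrov $67,650; Sato $7,515. Sum = $541,195.
Difference $541,200 − $541,195 = +$5 applied to largest profit-interest units (Nwosu): Nwosu becomes $150,340.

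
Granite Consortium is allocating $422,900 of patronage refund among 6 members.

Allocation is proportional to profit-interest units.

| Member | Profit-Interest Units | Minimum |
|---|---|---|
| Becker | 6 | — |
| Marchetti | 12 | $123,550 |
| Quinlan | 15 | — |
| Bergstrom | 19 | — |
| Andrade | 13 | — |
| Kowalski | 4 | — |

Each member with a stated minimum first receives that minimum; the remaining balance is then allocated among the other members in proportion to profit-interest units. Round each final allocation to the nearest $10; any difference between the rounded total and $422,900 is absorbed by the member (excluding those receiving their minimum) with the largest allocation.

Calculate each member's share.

Becker: $31,510 | Marchetti: $123,550 | Quinlan: $78,780 | Bergstrom: $99,780 | Andrade: $68,270 | Kowalski: $21,010

Minimums first: Marchetti $123,550. Remaining pool $299,350.
Remaining pool split over remaining profit-interest units 57: Becker 31,510.53 → $31,510; Quinlan 78,776.32 → $78,780; Bergstrom 99,783.33 → $99,780; Andrade 68,272.81 → $68,270; Kowalski 21,007.02 → $21,010.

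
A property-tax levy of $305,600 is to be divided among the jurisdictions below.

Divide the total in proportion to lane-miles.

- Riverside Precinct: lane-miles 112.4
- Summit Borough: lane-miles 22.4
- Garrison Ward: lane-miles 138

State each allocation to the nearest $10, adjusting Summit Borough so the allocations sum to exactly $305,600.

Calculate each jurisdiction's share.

Sum of lane-miles: 272.8.
Pro-rata amounts: Riverside Precinct 112.4/272.8 × $305,600 = 125,914.37; Summit Borough 22.4/272.8 × $305,600 = 25,093.26; Garrison Ward 138/272.8 × $305,600 = 154,592.38.
Rounded to nearest $10: Riverside Precinct $125,910; Summit Borough $25,090; Garrison Ward $154,590. Sum = $305,590.
Difference $305,600 − $305,590 = +$10 applied to Summit Borough: Summit Borough becomes $25,100.

Riverside Precinct: $125,910; Summit Borough: $25,100; Garrison Ward: $154,590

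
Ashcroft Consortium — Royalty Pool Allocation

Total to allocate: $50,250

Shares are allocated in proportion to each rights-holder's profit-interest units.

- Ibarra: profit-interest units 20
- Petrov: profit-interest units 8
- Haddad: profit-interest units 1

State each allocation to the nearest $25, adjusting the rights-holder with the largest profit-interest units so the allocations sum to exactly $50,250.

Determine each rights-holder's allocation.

Ibarra: $34,675 · Petrov: $13,850 · Haddad: $1,725

Total profit-interest units = 29.
Pro-rata amounts: Ibarra 20/29 × $50,250 = 34,655.17; Petrov 8/29 × $50,250 = 13,862.07; Haddad 1/29 × $50,250 = 1,732.76.
Rounded to nearest $25: Ibarra $34,650; Petrov $13,850; Haddad $1,725. Sum = $50,225.
Difference $50,250 − $50,225 = +$25 applied to largest profit-interest units (Ibarra): Ibarra becomes $34,675.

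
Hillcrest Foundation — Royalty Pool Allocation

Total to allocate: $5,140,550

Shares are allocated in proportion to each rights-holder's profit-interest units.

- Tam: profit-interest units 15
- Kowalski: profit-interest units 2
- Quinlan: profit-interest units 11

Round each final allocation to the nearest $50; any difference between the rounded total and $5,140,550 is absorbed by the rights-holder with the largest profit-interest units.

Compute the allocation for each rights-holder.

Profit-interest units total: 15 + 2 + 11 = 28.
Proportional shares: Tam 2,753,866.07; Kowalski 367,182.14; Quinlan 2,019,501.79.
At nearest $50: Tam $2,753,850; Kowalski $367,200; Quinlan $2,019,500. Sum = $5,140,550.
No rounding difference to absorb.

Tam: $2,753,850 · Kowalski: $367,200 · Quinlan: $2,019,500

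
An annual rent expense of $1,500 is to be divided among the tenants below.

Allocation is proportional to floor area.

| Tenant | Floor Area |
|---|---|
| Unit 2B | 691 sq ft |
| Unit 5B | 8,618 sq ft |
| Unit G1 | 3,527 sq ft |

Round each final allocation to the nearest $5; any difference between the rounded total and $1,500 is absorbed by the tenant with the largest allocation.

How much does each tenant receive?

Combined floor area = 12,836.
Raw shares: Unit 2B 691/12,836 × $1,500 = 80.75; Unit 5B 8,618/12,836 × $1,500 = 1,007.09; Unit G1 3,527/12,836 × $1,500 = 412.16.
Rounded to nearest $5: Unit 2B $80; Unit 5B $1,005; Unit G1 $410. Sum = $1,495.
Difference $1,500 − $1,495 = +$5 applied to largest allocation (Unit 5B): Unit 5B becomes $1,010.

Unit 2B: $80 · Unit 5B: $1,010 · Unit G1: $410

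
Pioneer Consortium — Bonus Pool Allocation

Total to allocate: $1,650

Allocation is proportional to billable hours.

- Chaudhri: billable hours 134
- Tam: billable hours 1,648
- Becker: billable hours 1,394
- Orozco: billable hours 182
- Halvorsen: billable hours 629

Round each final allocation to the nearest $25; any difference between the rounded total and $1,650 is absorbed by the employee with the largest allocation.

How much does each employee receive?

Billable hours total: 3,987.
Raw shares: Chaudhri 134/3,987 × $1,650 = 55.46; Tam 1,648/3,987 × $1,650 = 682.02; Becker 1,394/3,987 × $1,650 = 576.90; Orozco 182/3,987 × $1,650 = 75.32; Halvorsen 629/3,987 × $1,650 = 260.31.
Rounded to nearest $25: Chaudhri $50; Tam $675; Becker $575; Orozco $75; Halvorsen $250. Sum = $1,625.
Difference $1,650 − $1,625 = +$25 applied to largest allocation (Tam): Tam becomes $700.

Chaudhri: $50 | Tam: $700 | Becker: $575 | Orozco: $75 | Halvorsen: $250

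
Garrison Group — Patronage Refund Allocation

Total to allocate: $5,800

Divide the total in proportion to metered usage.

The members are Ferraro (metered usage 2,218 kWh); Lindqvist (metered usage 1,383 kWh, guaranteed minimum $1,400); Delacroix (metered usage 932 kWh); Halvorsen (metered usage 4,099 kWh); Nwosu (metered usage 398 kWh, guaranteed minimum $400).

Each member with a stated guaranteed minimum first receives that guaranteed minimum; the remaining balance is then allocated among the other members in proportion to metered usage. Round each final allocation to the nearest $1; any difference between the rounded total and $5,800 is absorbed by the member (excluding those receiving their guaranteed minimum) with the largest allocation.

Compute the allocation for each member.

Ferraro: $1,224; Lindqvist: $1,400; Delacroix: $514; Halvorsen: $2,262; Nwosu: $400

Minimums first: Lindqvist $1,400; Nwosu $400. Balance $4,000.
Balance split over remaining metered usage 7,249: Ferraro 1,223.89 → $1,224; Delacroix 514.28 → $514; Halvorsen 2,261.83 → $2,262.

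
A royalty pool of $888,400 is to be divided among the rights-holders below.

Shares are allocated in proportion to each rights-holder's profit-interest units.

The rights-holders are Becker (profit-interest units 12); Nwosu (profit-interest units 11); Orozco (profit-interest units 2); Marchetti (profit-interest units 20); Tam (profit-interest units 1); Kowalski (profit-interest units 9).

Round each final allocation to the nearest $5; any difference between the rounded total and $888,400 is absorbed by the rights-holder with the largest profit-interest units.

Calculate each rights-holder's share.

Combined profit-interest units = 55.
Proportional shares: Becker 12/55 × $888,400 = 193,832.73; Nwosu 11/55 × $888,400 = 177,680.00; Orozco 2/55 × $888,400 = 32,305.45; Marchetti 20/55 × $888,400 = 323,054.55; Tam 1/55 × $888,400 = 16,152.73; Kowalski 9/55 × $888,400 = 145,374.55.
At nearest $5: Becker $193,835; Nwosu $177,680; Orozco $32,305; Marchetti $323,055; Tam $16,155; Kowalski $145,375. Sum = $888,405.
Difference $888,400 − $888,405 = −$5 applied to largest profit-interest units (Marchetti): Marchetti becomes $323,050.

Becker: $193,835 | Nwosu: $177,680 | Orozco: $32,305 | Marchetti: $323,050 | Tam: $16,155 | Kowalski: $145,375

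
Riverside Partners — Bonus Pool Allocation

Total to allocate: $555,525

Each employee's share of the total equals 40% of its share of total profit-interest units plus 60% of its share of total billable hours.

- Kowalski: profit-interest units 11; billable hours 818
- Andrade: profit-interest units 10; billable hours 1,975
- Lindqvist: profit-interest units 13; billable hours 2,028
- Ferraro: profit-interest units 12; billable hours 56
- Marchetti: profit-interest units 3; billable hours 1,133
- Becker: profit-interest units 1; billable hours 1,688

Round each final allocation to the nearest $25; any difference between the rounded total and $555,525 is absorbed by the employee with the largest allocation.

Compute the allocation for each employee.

Kowalski: $84,300 | Andrade: $129,950 | Lindqvist: $145,600 | Ferraro: $55,750 | Marchetti: $62,400 | Becker: $77,525

Profit-interest units total 50; billable hours total 7,698.
Composite weights (40% profit-interest units + 60% billable hours): Kowalski 0.1518; Andrade 0.2339; Lindqvist 0.2621; Ferraro 0.1004; Marchetti 0.1123; Becker 0.1396.
Raw shares: Kowalski 84,304.71; Andrade 129,957.34; Lindqvist 145,584.79; Ferraro 55,755.14; Marchetti 62,390.26; Becker 77,532.76.
After rounding ($25): Kowalski $84,300; Andrade $129,950; Lindqvist $145,575; Ferraro $55,750; Marchetti $62,400; Becker $77,525. Sum = $555,500.
Difference $555,525 − $555,500 = +$25 applied to largest allocation (Lindqvist): Lindqvist becomes $145,600.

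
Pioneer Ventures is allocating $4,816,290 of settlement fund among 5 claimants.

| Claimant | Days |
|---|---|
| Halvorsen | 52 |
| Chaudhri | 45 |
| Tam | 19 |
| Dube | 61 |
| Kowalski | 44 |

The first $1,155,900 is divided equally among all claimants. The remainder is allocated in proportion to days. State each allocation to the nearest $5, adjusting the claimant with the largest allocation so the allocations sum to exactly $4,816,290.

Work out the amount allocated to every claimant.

$1,155,900 shared equally gives $231,180 per claimant.
Remainder $3,660,390 by days (total 221): Halvorsen 861,268.24 → $861,270; Chaudhri 745,328.28 → $745,330; Tam 314,694.16 → $314,695; Dube 1,010,333.89 → $1,010,335; Kowalski 728,765.43 → $728,765.
Rounding difference −$5 on remainder applied to Dube.
Totals: Halvorsen $231,180 + $861,270 = $1,092,450; Chaudhri $231,180 + $745,330 = $976,510; Tam $231,180 + $314,695 = $545,875; Dube $231,180 + $1,010,330 = $1,241,510; Kowalski $231,180 + $728,765 = $959,945.

Halvorsen: $1,092,450 · Chaudhri: $976,510 · Tam: $545,875 · Dube: $1,241,510 · Kowalski: $959,945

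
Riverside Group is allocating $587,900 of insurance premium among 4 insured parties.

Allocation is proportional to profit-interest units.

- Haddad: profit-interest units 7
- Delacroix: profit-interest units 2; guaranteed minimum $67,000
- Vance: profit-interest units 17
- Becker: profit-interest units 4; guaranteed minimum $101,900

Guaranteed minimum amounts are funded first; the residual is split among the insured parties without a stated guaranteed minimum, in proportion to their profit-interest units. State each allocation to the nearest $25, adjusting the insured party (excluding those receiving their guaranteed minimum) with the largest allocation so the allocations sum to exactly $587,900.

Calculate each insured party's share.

Minimums first: Delacroix $67,000; Becker $101,900. Residual $419,000.
Residual split over remaining profit-interest units 24: Haddad 122,208.33 → $122,200; Vance 296,791.67 → $296,800.

Haddad: $122,200 | Delacroix: $67,000 | Vance: $296,800 | Becker: $101,900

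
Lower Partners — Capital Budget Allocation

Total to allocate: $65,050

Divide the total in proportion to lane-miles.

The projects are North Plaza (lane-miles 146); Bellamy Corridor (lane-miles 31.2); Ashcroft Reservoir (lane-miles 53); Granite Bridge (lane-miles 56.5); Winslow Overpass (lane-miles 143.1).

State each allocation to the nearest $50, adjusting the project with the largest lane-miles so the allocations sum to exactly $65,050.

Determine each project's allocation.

Combined lane-miles = 429.8.
Proportional shares: North Plaza 146/429.8 × $65,050 = 22,097.02; Bellamy Corridor 31.2/429.8 × $65,050 = 4,722.10; Ashcroft Reservoir 53/429.8 × $65,050 = 8,021.52; Granite Bridge 56.5/429.8 × $65,050 = 8,551.24; Winslow Overpass 143.1/429.8 × $65,050 = 21,658.11.
Rounded to nearest $50: North Plaza $22,100; Bellamy Corridor $4,700; Ashcroft Reservoir $8,000; Granite Bridge $8,550; Winslow Overpass $21,650. Sum = $65,000.
Difference $65,050 − $65,000 = +$50 applied to largest lane-miles (North Plaza): North Plaza becomes $22,150.

North Plaza: $22,150; Bellamy Corridor: $4,700; Ashcroft Reservoir: $8,000; Granite Bridge: $8,550; Winslow Overpass: $21,650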